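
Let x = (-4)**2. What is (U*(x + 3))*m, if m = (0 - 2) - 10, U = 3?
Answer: -684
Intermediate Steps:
x = 16
m = -12 (m = -2 - 10 = -12)
(U*(x + 3))*m = (3*(16 + 3))*(-12) = (3*19)*(-12) = 57*(-12) = -684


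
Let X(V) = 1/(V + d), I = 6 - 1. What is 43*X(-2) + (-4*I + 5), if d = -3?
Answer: -118/5 ≈ -23.600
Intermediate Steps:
I = 5
X(V) = 1/(-3 + V) (X(V) = 1/(V - 3) = 1/(-3 + V))
43*X(-2) + (-4*I + 5) = 43/(-3 - 2) + (-4*5 + 5) = 43/(-5) + (-20 + 5) = 43*(-⅕) - 15 = -43/5 - 15 = -118/5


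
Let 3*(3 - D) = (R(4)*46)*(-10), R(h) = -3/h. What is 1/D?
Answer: -1/112 ≈ -0.0089286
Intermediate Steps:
D = -112 (D = 3 - -3/4*46*(-10)/3 = 3 - -3*1/4*46*(-10)/3 = 3 - (-3/4*46)*(-10)/3 = 3 - (-23)*(-10)/2 = 3 - 1/3*345 = 3 - 115 = -112)
1/D = 1/(-112) = -1/112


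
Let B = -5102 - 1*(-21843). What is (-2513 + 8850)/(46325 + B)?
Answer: 6337/63066 ≈ 0.10048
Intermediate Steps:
B = 16741 (B = -5102 + 21843 = 16741)
(-2513 + 8850)/(46325 + B) = (-2513 + 8850)/(46325 + 16741) = 6337/63066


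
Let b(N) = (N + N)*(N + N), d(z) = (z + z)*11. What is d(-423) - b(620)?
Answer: -1546906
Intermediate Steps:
d(z) = 22*z (d(z) = (2*z)*11 = 22*z)
b(N) = 4*N² (b(N) = (2*N)*(2*N) = 4*N²)
d(-423) - b(620) = 22*(-423) - 4*620² = -9306 - 4*384400 = -9306 - 1*1537600 = -9306 - 1537600 = -1546906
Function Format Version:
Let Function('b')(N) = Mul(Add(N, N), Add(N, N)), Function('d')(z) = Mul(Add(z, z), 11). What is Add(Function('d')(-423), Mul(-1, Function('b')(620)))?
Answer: -1546906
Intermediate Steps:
Function('d')(z) = Mul(22, z) (Function('d')(z) = Mul(Mul(2, z), 11) = Mul(22, z))
Function('b')(N) = Mul(4, Pow(N, 2)) (Function('b')(N) = Mul(Mul(2, N), Mul(2, N)) = Mul(4, Pow(N, 2)))
Add(Function('d')(-423), Mul(-1, Function('b')(620))) = Add(Mul(22, -423), Mul(-1, Mul(4, Pow(620, 2)))) = Add(-9306, Mul(-1, Mul(4, 384400))) = Add(-9306, Mul(-1, 1537600)) = Add(-9306, -1537600) = -1546906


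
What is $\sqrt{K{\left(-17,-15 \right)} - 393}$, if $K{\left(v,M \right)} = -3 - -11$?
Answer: $i \sqrt{385} \approx 19.621 i$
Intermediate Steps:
$K{\left(v,M \right)} = 8$ ($K{\left(v,M \right)} = -3 + 11 = 8$)
$\sqrt{K{\left(-17,-15 \right)} - 393} = \sqrt{8 - 393} = \sqrt{-385} = i \sqrt{385}$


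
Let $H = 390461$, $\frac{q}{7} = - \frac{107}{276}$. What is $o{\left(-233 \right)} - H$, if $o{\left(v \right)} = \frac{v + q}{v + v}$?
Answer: $- \frac{50219466919}{128616} \approx -3.9046 \cdot 10^{5}$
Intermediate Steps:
$q = - \frac{749}{276}$ ($q = 7 \left(- \frac{107}{276}\right) = - \frac{749}{276} \approx -2.7138$)
$o{\left(v \right)} = \frac{- \frac{749}{276} + v}{2 v}$ ($o{\left(v \right)} = \frac{v - \frac{749}{276}}{v + v} = \frac{- \frac{749}{276} + v}{2 v}$)
$o{\left(-233 \right)} - H = \frac{-749 + 276 \left(-233\right)}{552 \left(-233\right)} - 390461 = \frac{1}{552} \left(- \frac{1}{233}\right) \left(-749 - 64308\right) - 390461 = \frac{1}{552} \left(- \frac{1}{233}\right) \left(-65057\right) - 390461 = \frac{65057}{128616} - 390461 = - \frac{50219466919}{128616}$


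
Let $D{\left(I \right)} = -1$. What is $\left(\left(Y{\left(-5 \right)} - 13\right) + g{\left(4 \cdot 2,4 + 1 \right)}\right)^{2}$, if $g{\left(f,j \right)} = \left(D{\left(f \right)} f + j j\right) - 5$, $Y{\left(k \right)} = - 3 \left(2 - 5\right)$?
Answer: $64$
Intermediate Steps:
$Y{\left(k \right)} = 9$ ($Y{\left(k \right)} = \left(-3\right) \left(-3\right) = 9$)
$g{\left(f,j \right)} = -5 + j^{2} - f$ ($g{\left(f,j \right)} = \left(- f + j j\right) - 5 = \left(- f + j^{2}\right) - 5 = \left(j^{2} - f\right) - 5 = -5 + j^{2} - f$)
$\left(\left(Y{\left(-5 \right)} - 13\right) + g{\left(4 \cdot 2,4 + 1 \right)}\right)^{2} = \left(\left(9 - 13\right) - \left(5 + 8 - \left(4 + 1\right)^{2}\right)\right)^{2} = \left(-4 - \left(13 - 25\right)\right)^{2} = \left(-4 - -12\right)^{2} = \left(-4 + 12\right)^{2} = 8^{2} = 64$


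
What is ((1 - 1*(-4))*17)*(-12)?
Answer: -1020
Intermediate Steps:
((1 - 1*(-4))*17)*(-12) = ((1 + 4)*17)*(-12) = (5*17)*(-12) = 85*(-12) = -1020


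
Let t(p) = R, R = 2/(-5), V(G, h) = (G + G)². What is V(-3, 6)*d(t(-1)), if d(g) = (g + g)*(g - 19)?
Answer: 13968/25 ≈ 558.72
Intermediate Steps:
V(G, h) = 4*G² (V(G, h) = (2*G)² = 4*G²)
R = -⅖ (R = 2*(-⅕) = -⅖ ≈ -0.40000)
t(p) = -⅖
d(g) = 2*g*(-19 + g) (d(g) = (2*g)*(-19 + g) = 2*g*(-19 + g))
V(-3, 6)*d(t(-1)) = (4*(-3)²)*(2*(-⅖)*(-19 - ⅖)) = (4*9)*(2*(-⅖)*(-97/5)) = 36*(388/25) = 13968/25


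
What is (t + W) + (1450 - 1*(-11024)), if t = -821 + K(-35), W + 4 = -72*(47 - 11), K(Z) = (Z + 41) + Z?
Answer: 9028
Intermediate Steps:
K(Z) = 41 + 2*Z (K(Z) = (41 + Z) + Z = 41 + 2*Z)
W = -2596 (W = -4 - 72*(47 - 11) = -4 - 72*36 = -4 - 2592 = -2596)
t = -850 (t = -821 + (41 + 2*(-35)) = -821 + (41 - 70) = -821 - 29 = -850)
(t + W) + (1450 - 1*(-11024)) = (-850 - 2596) + (1450 - 1*(-11024)) = -3446 + (1450 + 11024) = -3446 + 12474 = 9028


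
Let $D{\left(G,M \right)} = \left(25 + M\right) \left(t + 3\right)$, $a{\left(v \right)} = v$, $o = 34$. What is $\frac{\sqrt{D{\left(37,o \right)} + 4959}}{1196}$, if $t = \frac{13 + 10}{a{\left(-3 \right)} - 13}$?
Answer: $\frac{\sqrt{80819}}{4784} \approx 0.059425$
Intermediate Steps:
$t = - \frac{23}{16}$ ($t = \frac{13 + 10}{-3 - 13} = \frac{23}{-16} = 23 \left(- \frac{1}{16}\right) = - \frac{23}{16} \approx -1.4375$)
$D{\left(G,M \right)} = \frac{625}{16} + \frac{25 M}{16}$ ($D{\left(G,M \right)} = \left(25 + M\right) \left(- \frac{23}{16} + 3\right) = \left(25 + M\right) \frac{25}{16} = \frac{625}{16} + \frac{25 M}{16}$)
$\frac{\sqrt{D{\left(37,o \right)} + 4959}}{1196} = \frac{\sqrt{\left(\frac{625}{16} + \frac{25}{16} \cdot 34\right) + 4959}}{1196} = \sqrt{\left(\frac{625}{16} + \frac{425}{8}\right) + 4959} \cdot \frac{1}{1196} = \sqrt{\frac{1475}{16} + 4959} \cdot \frac{1}{1196} = \sqrt{\frac{80819}{16}} \cdot \frac{1}{1196} = \frac{\sqrt{80819}}{4} \cdot \frac{1}{1196} = \frac{\sqrt{80819}}{4784}$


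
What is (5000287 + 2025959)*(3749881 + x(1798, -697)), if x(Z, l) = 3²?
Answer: 26347649612940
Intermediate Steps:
x(Z, l) = 9
(5000287 + 2025959)*(3749881 + x(1798, -697)) = (5000287 + 2025959)*(3749881 + 9) = 7026246*3749890 = 26347649612940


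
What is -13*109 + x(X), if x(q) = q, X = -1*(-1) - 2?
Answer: -1418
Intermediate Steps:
X = -1 (X = 1 - 2 = -1)
-13*109 + x(X) = -13*109 - 1 = -1417 - 1 = -1418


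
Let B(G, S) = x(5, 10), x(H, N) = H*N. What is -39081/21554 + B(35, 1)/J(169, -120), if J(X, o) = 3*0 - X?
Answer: -590953/280202 ≈ -2.1090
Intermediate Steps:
J(X, o) = -X (J(X, o) = 0 - X = -X)
B(G, S) = 50 (B(G, S) = 5*10 = 50)
-39081/21554 + B(35, 1)/J(169, -120) = -39081/21554 + 50/((-1*169)) = -39081*1/21554 + 50/(-169) = -39081/21554 + 50*(-1/169) = -39081/21554 - 50/169 = -590953/280202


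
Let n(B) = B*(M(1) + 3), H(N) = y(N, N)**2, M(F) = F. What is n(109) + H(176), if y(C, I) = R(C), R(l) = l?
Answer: 31412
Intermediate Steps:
y(C, I) = C
H(N) = N**2
n(B) = 4*B (n(B) = B*(1 + 3) = B*4 = 4*B)
n(109) + H(176) = 4*109 + 176**2 = 436 + 30976 = 31412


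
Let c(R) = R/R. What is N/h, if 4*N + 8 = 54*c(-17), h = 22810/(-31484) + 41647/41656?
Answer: 3770555324/90260197 ≈ 41.774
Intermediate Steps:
c(R) = 1
h = 90260197/327874376 (h = 22810*(-1/31484) + 41647*(1/41656) = -11405/15742 + 41647/41656 = 90260197/327874376 ≈ 0.27529)
N = 23/2 (N = -2 + (54*1)/4 = -2 + (¼)*54 = -2 + 27/2 = 23/2 ≈ 11.500)
N/h = 23/(2*(90260197/327874376)) = (23/2)*(327874376/90260197) = 3770555324/90260197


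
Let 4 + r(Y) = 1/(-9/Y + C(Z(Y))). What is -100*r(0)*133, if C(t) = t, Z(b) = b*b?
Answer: 53200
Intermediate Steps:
Z(b) = b²
r(Y) = -4 + 1/(Y² - 9/Y) (r(Y) = -4 + 1/(-9/Y + Y²) = -4 + 1/(Y² - 9/Y))
-100*r(0)*133 = -100*(36 + 0 - 4*0³)/(-9 + 0³)*133 = -100*(36 + 0 - 4*0)/(-9 + 0)*133 = -100*(36 + 0 + 0)/(-9)*133 = -(-100)*36/9*133 = -100*(-4)*133 = 400*133 = 53200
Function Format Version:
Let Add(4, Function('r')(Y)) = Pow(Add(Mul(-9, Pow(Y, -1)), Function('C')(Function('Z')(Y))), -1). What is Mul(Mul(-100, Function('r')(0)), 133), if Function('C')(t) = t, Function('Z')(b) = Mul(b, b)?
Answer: 53200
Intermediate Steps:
Function('Z')(b) = Pow(b, 2)
Function('r')(Y) = Add(-4, Pow(Add(Pow(Y, 2), Mul(-9, Pow(Y, -1))), -1)) (Function('r')(Y) = Add(-4, Pow(Add(Mul(-9, Pow(Y, -1)), Pow(Y, 2)), -1)) = Add(-4, Pow(Add(Pow(Y, 2), Mul(-9, Pow(Y, -1))), -1)))
Mul(Mul(-100, Function('r')(0)), 133) = Mul(Mul(-100, Mul(Pow(Add(-9, Pow(0, 3)), -1), Add(36, 0, Mul(-4, Pow(0, 3))))), 133) = Mul(Mul(-100, Mul(Pow(Add(-9, 0), -1), Add(36, 0, Mul(-4, 0)))), 133) = Mul(Mul(-100, Mul(Pow(-9, -1), Add(36, 0, 0))), 133) = Mul(Mul(-100, Mul(Rational(-1, 9), 36)), 133) = Mul(Mul(-100, -4), 133) = Mul(400, 133) = 53200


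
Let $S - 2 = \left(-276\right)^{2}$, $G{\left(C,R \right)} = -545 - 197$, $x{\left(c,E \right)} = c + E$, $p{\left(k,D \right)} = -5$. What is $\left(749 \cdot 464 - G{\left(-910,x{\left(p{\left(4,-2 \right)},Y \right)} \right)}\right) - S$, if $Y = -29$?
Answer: $272100$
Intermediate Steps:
$x{\left(c,E \right)} = E + c$
$G{\left(C,R \right)} = -742$ ($G{\left(C,R \right)} = -545 - 197 = -742$)
$S = 76178$ ($S = 2 + \left(-276\right)^{2} = 2 + 76176 = 76178$)
$\left(749 \cdot 464 - G{\left(-910,x{\left(p{\left(4,-2 \right)},Y \right)} \right)}\right) - S = \left(749 \cdot 464 - -742\right) - 76178 = \left(347536 + 742\right) - 76178 = 348278 - 76178 = 272100$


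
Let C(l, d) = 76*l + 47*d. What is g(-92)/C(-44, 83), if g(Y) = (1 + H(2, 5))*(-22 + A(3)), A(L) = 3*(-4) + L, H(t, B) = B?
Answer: -186/557 ≈ -0.33393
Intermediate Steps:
A(L) = -12 + L
C(l, d) = 47*d + 76*l
g(Y) = -186 (g(Y) = (1 + 5)*(-22 + (-12 + 3)) = 6*(-22 - 9) = 6*(-31) = -186)
g(-92)/C(-44, 83) = -186/(47*83 + 76*(-44)) = -186/(3901 - 3344) = -186/557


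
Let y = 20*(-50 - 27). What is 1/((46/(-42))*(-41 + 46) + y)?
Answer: -21/32455 ≈ -0.00064705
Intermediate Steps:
y = -1540 (y = 20*(-77) = -1540)
1/((46/(-42))*(-41 + 46) + y) = 1/((46/(-42))*(-41 + 46) - 1540) = 1/((46*(-1/42))*5 - 1540) = 1/(-23/21*5 - 1540) = 1/(-115/21 - 1540) = 1/(-32455/21) = -21/32455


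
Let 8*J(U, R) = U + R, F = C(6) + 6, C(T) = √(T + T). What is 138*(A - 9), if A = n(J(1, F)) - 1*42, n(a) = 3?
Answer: -6624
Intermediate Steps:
C(T) = √2*√T (C(T) = √(2*T) = √2*√T)
F = 6 + 2*√3 (F = √2*√6 + 6 = 2*√3 + 6 = 6 + 2*√3 ≈ 9.4641)
J(U, R) = R/8 + U/8 (J(U, R) = (U + R)/8 = (R + U)/8 = R/8 + U/8)
A = -39 (A = 3 - 1*42 = 3 - 42 = -39)
138*(A - 9) = 138*(-39 - 9) = 138*(-48) = -6624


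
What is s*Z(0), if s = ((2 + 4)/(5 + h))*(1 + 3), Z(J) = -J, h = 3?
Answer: 0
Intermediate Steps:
s = 3 (s = ((2 + 4)/(5 + 3))*(1 + 3) = (6/8)*4 = (6*(⅛))*4 = (¾)*4 = 3)
s*Z(0) = 3*(-1*0) = 3*0 = 0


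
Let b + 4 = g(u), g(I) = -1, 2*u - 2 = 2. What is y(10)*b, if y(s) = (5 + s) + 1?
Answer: -80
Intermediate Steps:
u = 2 (u = 1 + (1/2)*2 = 1 + 1 = 2)
b = -5 (b = -4 - 1 = -5)
y(s) = 6 + s
y(10)*b = (6 + 10)*(-5) = 16*(-5) = -80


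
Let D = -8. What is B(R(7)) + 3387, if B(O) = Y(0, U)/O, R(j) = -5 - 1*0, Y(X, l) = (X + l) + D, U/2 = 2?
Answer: 16939/5 ≈ 3387.8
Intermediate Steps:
U = 4 (U = 2*2 = 4)
Y(X, l) = -8 + X + l (Y(X, l) = (X + l) - 8 = -8 + X + l)
R(j) = -5 (R(j) = -5 + 0 = -5)
B(O) = -4/O (B(O) = (-8 + 0 + 4)/O = -4/O)
B(R(7)) + 3387 = -4/(-5) + 3387 = -4*(-⅕) + 3387 = ⅘ + 3387 = 16939/5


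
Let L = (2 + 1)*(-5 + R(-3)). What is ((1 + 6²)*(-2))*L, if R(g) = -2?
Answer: 1554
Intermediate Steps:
L = -21 (L = (2 + 1)*(-5 - 2) = 3*(-7) = -21)
((1 + 6²)*(-2))*L = ((1 + 6²)*(-2))*(-21) = ((1 + 36)*(-2))*(-21) = (37*(-2))*(-21) = -74*(-21) = 1554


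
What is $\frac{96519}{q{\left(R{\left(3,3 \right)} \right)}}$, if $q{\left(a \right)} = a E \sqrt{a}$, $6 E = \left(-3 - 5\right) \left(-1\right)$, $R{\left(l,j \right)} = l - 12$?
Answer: $\frac{32173 i}{12} \approx 2681.1 i$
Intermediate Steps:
$R{\left(l,j \right)} = -12 + l$
$E = \frac{4}{3}$ ($E = \frac{\left(-3 - 5\right) \left(-1\right)}{6} = \frac{\left(-8\right) \left(-1\right)}{6} = \frac{1}{6} \cdot 8 = \frac{4}{3} \approx 1.3333$)
$q{\left(a \right)} = \frac{4 a^{\frac{3}{2}}}{3}$ ($q{\left(a \right)} = a \frac{4}{3} \sqrt{a} = \frac{4 a}{3} \sqrt{a} = \frac{4 a^{\frac{3}{2}}}{3}$)
$\frac{96519}{q{\left(R{\left(3,3 \right)} \right)}} = \frac{96519}{\frac{4}{3} \left(-12 + 3\right)^{\frac{3}{2}}} = \frac{96519}{\frac{4}{3} \left(-9\right)^{\frac{3}{2}}} = \frac{96519}{\frac{4}{3} \left(- 27 i\right)} = \frac{96519}{\left(-36\right) i} = 96519 \frac{i}{36} = \frac{32173 i}{12}$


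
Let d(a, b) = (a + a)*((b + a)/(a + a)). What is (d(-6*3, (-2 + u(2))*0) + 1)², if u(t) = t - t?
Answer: 289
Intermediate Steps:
u(t) = 0
d(a, b) = a + b (d(a, b) = (2*a)*((a + b)/((2*a))) = (2*a)*((a + b)*(1/(2*a))) = (2*a)*((a + b)/(2*a)) = a + b)
(d(-6*3, (-2 + u(2))*0) + 1)² = ((-6*3 + (-2 + 0)*0) + 1)² = ((-18 - 2*0) + 1)² = ((-18 + 0) + 1)² = (-18 + 1)² = (-17)² = 289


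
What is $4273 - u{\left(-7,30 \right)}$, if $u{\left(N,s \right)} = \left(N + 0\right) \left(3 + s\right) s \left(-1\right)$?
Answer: $-2657$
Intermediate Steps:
$u{\left(N,s \right)} = - N s \left(3 + s\right)$ ($u{\left(N,s \right)} = N \left(3 + s\right) s \left(-1\right) = N s \left(3 + s\right) \left(-1\right) = - N s \left(3 + s\right)$)
$4273 - u{\left(-7,30 \right)} = 4273 - \left(-1\right) \left(-7\right) 30 \left(3 + 30\right) = 4273 - \left(-1\right) \left(-7\right) 30 \cdot 33 = 4273 - 6930 = -2657$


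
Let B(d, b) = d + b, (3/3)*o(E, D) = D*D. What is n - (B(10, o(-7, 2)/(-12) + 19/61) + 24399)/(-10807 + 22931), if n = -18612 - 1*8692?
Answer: -60583633211/2218692 ≈ -27306.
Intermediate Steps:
n = -27304 (n = -18612 - 8692 = -27304)
o(E, D) = D² (o(E, D) = D*D = D²)
B(d, b) = b + d
n - (B(10, o(-7, 2)/(-12) + 19/61) + 24399)/(-10807 + 22931) = -27304 - (((2²/(-12) + 19/61) + 10) + 24399)/(-10807 + 22931) = -27304 - (((4*(-1/12) + 19*(1/61)) + 10) + 24399)/12124 = -27304 - (((-⅓ + 19/61) + 10) + 24399)/12124 = -27304 - ((-4/183 + 10) + 24399)/12124 = -27304 - (1826/183 + 24399)/12124 = -27304 - 4466843/(183*12124) = -27304 - 1*4466843/2218692 = -27304 - 4466843/2218692 = -60583633211/2218692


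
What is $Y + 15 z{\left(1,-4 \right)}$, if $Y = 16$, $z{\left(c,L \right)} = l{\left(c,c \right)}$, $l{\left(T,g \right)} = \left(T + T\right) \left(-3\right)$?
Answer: $-74$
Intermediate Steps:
$l{\left(T,g \right)} = - 6 T$ ($l{\left(T,g \right)} = 2 T \left(-3\right) = - 6 T$)
$z{\left(c,L \right)} = - 6 c$
$Y + 15 z{\left(1,-4 \right)} = 16 + 15 \left(\left(-6\right) 1\right) = 16 + 15 \left(-6\right) = 16 - 90 = -74$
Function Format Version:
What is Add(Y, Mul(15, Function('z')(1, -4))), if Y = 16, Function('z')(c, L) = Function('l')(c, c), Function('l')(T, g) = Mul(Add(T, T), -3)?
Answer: -74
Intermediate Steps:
Function('l')(T, g) = Mul(-6, T) (Function('l')(T, g) = Mul(Mul(2, T), -3) = Mul(-6, T))
Function('z')(c, L) = Mul(-6, c)
Add(Y, Mul(15, Function('z')(1, -4))) = Add(16, Mul(15, Mul(-6, 1))) = Add(16, Mul(15, -6)) = Add(16, -90) = -74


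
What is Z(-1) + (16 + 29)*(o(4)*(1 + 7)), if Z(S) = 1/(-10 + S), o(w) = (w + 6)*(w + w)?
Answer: 316799/11 ≈ 28800.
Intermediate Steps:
o(w) = 2*w*(6 + w) (o(w) = (6 + w)*(2*w) = 2*w*(6 + w))
Z(-1) + (16 + 29)*(o(4)*(1 + 7)) = 1/(-10 - 1) + (16 + 29)*((2*4*(6 + 4))*(1 + 7)) = 1/(-11) + 45*((2*4*10)*8) = -1/11 + 45*(80*8) = -1/11 + 45*640 = -1/11 + 28800 = 316799/11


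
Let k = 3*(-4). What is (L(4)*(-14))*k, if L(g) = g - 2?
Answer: 336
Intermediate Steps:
k = -12
L(g) = -2 + g
(L(4)*(-14))*k = ((-2 + 4)*(-14))*(-12) = (2*(-14))*(-12) = -28*(-12) = 336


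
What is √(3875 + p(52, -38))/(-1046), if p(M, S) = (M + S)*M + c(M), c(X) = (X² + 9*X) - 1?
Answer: -13*√46/1046 ≈ -0.084293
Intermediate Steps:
c(X) = -1 + X² + 9*X
p(M, S) = -1 + M² + 9*M + M*(M + S) (p(M, S) = (M + S)*M + (-1 + M² + 9*M) = M*(M + S) + (-1 + M² + 9*M) = -1 + M² + 9*M + M*(M + S))
√(3875 + p(52, -38))/(-1046) = √(3875 + (-1 + 2*52² + 9*52 + 52*(-38)))/(-1046) = √(3875 + (-1 + 2*2704 + 468 - 1976))*(-1/1046) = √(3875 + (-1 + 5408 + 468 - 1976))*(-1/1046) = √(3875 + 3899)*(-1/1046) = √7774*(-1/1046) = (13*√46)*(-1/1046) = -13*√46/1046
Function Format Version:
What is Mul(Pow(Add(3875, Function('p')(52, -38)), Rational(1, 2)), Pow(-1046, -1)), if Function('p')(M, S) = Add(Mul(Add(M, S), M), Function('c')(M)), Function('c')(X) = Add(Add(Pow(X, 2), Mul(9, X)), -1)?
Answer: Mul(Rational(-13, 1046), Pow(46, Rational(1, 2))) ≈ -0.084293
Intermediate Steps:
Function('c')(X) = Add(-1, Pow(X, 2), Mul(9, X))
Function('p')(M, S) = Add(-1, Pow(M, 2), Mul(9, M), Mul(M, Add(M, S))) (Function('p')(M, S) = Add(Mul(Add(M, S), M), Add(-1, Pow(M, 2), Mul(9, M))) = Add(Mul(M, Add(M, S)), Add(-1, Pow(M, 2), Mul(9, M))) = Add(-1, Pow(M, 2), Mul(9, M), Mul(M, Add(M, S))))
Mul(Pow(Add(3875, Function('p')(52, -38)), Rational(1, 2)), Pow(-1046, -1)) = Mul(Pow(Add(3875, Add(-1, Mul(2, Pow(52, 2)), Mul(9, 52), Mul(52, -38))), Rational(1, 2)), Pow(-1046, -1)) = Mul(Pow(Add(3875, Add(-1, Mul(2, 2704), 468, -1976)), Rational(1, 2)), Rational(-1, 1046)) = Mul(Pow(Add(3875, Add(-1, 5408, 468, -1976)), Rational(1, 2)), Rational(-1, 1046)) = Mul(Pow(Add(3875, 3899), Rational(1, 2)), Rational(-1, 1046)) = Mul(Pow(7774, Rational(1, 2)), Rational(-1, 1046)) = Mul(Mul(13, Pow(46, Rational(1, 2))), Rational(-1, 1046)) = Mul(Rational(-13, 1046), Pow(46, Rational(1, 2)))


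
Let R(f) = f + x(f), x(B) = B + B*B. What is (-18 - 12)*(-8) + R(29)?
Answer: 1139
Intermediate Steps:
x(B) = B + B²
R(f) = f + f*(1 + f)
(-18 - 12)*(-8) + R(29) = (-18 - 12)*(-8) + 29*(2 + 29) = -30*(-8) + 29*31 = 240 + 899 = 1139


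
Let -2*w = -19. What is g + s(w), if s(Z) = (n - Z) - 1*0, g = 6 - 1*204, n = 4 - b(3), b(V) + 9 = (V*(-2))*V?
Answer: -353/2 ≈ -176.50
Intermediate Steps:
b(V) = -9 - 2*V² (b(V) = -9 + (V*(-2))*V = -9 + (-2*V)*V = -9 - 2*V²)
n = 31 (n = 4 - (-9 - 2*3²) = 4 - (-9 - 2*9) = 4 - (-9 - 18) = 4 - 1*(-27) = 4 + 27 = 31)
g = -198 (g = 6 - 204 = -198)
w = 19/2 (w = -½*(-19) = 19/2 ≈ 9.5000)
s(Z) = 31 - Z (s(Z) = (31 - Z) - 1*0 = (31 - Z) + 0 = 31 - Z)
g + s(w) = -198 + (31 - 1*19/2) = -198 + (31 - 19/2) = -198 + 43/2 = -353/2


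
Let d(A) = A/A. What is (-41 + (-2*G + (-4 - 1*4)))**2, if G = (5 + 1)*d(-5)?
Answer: 3721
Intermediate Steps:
d(A) = 1
G = 6 (G = (5 + 1)*1 = 6*1 = 6)
(-41 + (-2*G + (-4 - 1*4)))**2 = (-41 + (-2*6 + (-4 - 1*4)))**2 = (-41 + (-12 + (-4 - 4)))**2 = (-41 + (-12 - 8))**2 = (-41 - 20)**2 = (-61)**2 = 3721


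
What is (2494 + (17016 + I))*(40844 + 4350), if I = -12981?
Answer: 295071626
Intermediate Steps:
(2494 + (17016 + I))*(40844 + 4350) = (2494 + (17016 - 12981))*(40844 + 4350) = (2494 + 4035)*45194 = 6529*45194 = 295071626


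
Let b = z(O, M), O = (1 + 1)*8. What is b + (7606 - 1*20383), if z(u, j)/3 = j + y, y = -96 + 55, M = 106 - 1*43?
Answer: -12711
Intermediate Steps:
M = 63 (M = 106 - 43 = 63)
y = -41
O = 16 (O = 2*8 = 16)
z(u, j) = -123 + 3*j (z(u, j) = 3*(j - 41) = 3*(-41 + j) = -123 + 3*j)
b = 66 (b = -123 + 3*63 = -123 + 189 = 66)
b + (7606 - 1*20383) = 66 + (7606 - 1*20383) = 66 + (7606 - 20383) = 66 - 12777 = -12711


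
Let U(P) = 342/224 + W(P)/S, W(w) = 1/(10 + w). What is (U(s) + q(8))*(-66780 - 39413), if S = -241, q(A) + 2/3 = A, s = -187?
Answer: -1498385884825/1592528 ≈ -9.4089e+5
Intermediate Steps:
q(A) = -⅔ + A
U(P) = 171/112 - 1/(241*(10 + P)) (U(P) = 342/224 + 1/((10 + P)*(-241)) = 342*(1/224) - 1/241/(10 + P) = 171/112 - 1/(241*(10 + P)))
(U(s) + q(8))*(-66780 - 39413) = ((411998 + 41211*(-187))/(26992*(10 - 187)) + (-⅔ + 8))*(-66780 - 39413) = ((1/26992)*(411998 - 7706457)/(-177) + 22/3)*(-106193) = ((1/26992)*(-1/177)*(-7294459) + 22/3)*(-106193) = (7294459/4777584 + 22/3)*(-106193) = (14110025/1592528)*(-106193) = -1498385884825/1592528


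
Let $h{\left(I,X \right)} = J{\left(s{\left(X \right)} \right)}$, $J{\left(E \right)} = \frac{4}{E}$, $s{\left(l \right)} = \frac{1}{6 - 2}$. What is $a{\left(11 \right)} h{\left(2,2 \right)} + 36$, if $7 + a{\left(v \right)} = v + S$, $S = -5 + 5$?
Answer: $100$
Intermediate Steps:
$s{\left(l \right)} = \frac{1}{4}$
$S = 0$
$h{\left(I,X \right)} = 16$ ($h{\left(I,X \right)} = 4 \frac{1}{\frac{1}{4}} = 4 \cdot 4 = 16$)
$a{\left(v \right)} = -7 + v$ ($a{\left(v \right)} = -7 + \left(v + 0\right) = -7 + v$)
$a{\left(11 \right)} h{\left(2,2 \right)} + 36 = \left(-7 + 11\right) 16 + 36 = 4 \cdot 16 + 36 = 64 + 36 = 100$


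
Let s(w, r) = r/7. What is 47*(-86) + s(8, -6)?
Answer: -28300/7 ≈ -4042.9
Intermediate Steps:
s(w, r) = r/7 (s(w, r) = r*(1/7) = r/7)
47*(-86) + s(8, -6) = 47*(-86) + (1/7)*(-6) = -4042 - 6/7 = -28300/7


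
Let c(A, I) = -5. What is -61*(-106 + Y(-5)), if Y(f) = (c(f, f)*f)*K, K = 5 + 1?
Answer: -2684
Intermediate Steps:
K = 6
Y(f) = -30*f (Y(f) = -5*f*6 = -30*f)
-61*(-106 + Y(-5)) = -61*(-106 - 30*(-5)) = -61*(-106 + 150) = -61*44 = -2684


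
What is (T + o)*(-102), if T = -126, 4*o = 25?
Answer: 24429/2 ≈ 12215.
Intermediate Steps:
o = 25/4 (o = (¼)*25 = 25/4 ≈ 6.2500)
(T + o)*(-102) = (-126 + 25/4)*(-102) = -479/4*(-102) = 24429/2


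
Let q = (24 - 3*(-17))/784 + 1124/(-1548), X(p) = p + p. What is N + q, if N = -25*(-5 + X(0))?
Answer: 37734721/303408 ≈ 124.37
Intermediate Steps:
X(p) = 2*p
N = 125 (N = -25*(-5 + 2*0) = -25*(-5 + 0) = -25*(-5) = 125)
q = -191279/303408 (q = (24 + 51)*(1/784) + 1124*(-1/1548) = 75*(1/784) - 281/387 = 75/784 - 281/387 = -191279/303408 ≈ -0.63043)
N + q = 125 - 191279/303408 = 37734721/303408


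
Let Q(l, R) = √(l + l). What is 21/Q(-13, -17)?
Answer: -21*I*√26/26 ≈ -4.1184*I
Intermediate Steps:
Q(l, R) = √2*√l (Q(l, R) = √(2*l) = √2*√l)
21/Q(-13, -17) = 21/((√2*√(-13))) = 21/((√2*(I*√13))) = 21/((I*√26)) = 21*(-I*√26/26) = -21*I*√26/26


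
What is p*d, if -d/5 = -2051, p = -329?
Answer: -3373895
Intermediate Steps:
d = 10255 (d = -5*(-2051) = 10255)
p*d = -329*10255 = -3373895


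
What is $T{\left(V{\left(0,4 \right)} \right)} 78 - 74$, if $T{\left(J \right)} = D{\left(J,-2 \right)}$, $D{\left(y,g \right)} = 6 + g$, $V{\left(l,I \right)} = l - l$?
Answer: $238$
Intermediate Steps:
$V{\left(l,I \right)} = 0$
$T{\left(J \right)} = 4$ ($T{\left(J \right)} = 6 - 2 = 4$)
$T{\left(V{\left(0,4 \right)} \right)} 78 - 74 = 4 \cdot 78 - 74 = 312 - 74 = 238$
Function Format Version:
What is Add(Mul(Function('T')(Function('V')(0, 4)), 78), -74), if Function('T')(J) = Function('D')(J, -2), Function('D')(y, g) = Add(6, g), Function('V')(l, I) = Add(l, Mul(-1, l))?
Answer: 238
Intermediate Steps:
Function('V')(l, I) = 0
Function('T')(J) = 4 (Function('T')(J) = Add(6, -2) = 4)
Add(Mul(Function('T')(Function('V')(0, 4)), 78), -74) = Add(Mul(4, 78), -74) = Add(312, -74) = 238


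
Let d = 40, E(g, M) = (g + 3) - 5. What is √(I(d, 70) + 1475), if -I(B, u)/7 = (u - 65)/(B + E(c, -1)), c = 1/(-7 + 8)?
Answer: √2242110/39 ≈ 38.394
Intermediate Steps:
c = 1 (c = 1/1 = 1)
E(g, M) = -2 + g (E(g, M) = (3 + g) - 5 = -2 + g)
I(B, u) = -7*(-65 + u)/(-1 + B) (I(B, u) = -7*(u - 65)/(B + (-2 + 1)) = -7*(-65 + u)/(B - 1) = -7*(-65 + u)/(-1 + B))
√(I(d, 70) + 1475) = √(7*(65 - 1*70)/(-1 + 40) + 1475) = √(7*(65 - 70)/39 + 1475) = √(7*(1/39)*(-5) + 1475) = √(-35/39 + 1475) = √(57490/39) = √2242110/39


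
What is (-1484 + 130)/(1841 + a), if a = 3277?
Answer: -677/2559 ≈ -0.26456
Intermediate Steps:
(-1484 + 130)/(1841 + a) = (-1484 + 130)/(1841 + 3277) = -1354/5118 = -1354*1/5118 = -677/2559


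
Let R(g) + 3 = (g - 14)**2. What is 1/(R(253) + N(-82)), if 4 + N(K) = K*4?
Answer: 1/56786 ≈ 1.7610e-5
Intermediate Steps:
N(K) = -4 + 4*K (N(K) = -4 + K*4 = -4 + 4*K)
R(g) = -3 + (-14 + g)**2 (R(g) = -3 + (g - 14)**2 = -3 + (-14 + g)**2)
1/(R(253) + N(-82)) = 1/((-3 + (-14 + 253)**2) + (-4 + 4*(-82))) = 1/((-3 + 239**2) + (-4 - 328)) = 1/((-3 + 57121) - 332) = 1/(57118 - 332) = 1/56786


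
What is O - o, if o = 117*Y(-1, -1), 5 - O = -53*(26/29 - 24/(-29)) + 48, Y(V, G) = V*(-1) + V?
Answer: 1403/29 ≈ 48.379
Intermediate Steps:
Y(V, G) = 0 (Y(V, G) = -V + V = 0)
O = 1403/29 (O = 5 - (-53*(26/29 - 24/(-29)) + 48) = 5 - (-53*(26*(1/29) - 24*(-1/29)) + 48) = 5 - (-53*(26/29 + 24/29) + 48) = 5 - (-53*50/29 + 48) = 5 - (-2650/29 + 48) = 5 - 1*(-1258/29) = 5 + 1258/29 = 1403/29 ≈ 48.379)
o = 0 (o = 117*0 = 0)
O - o = 1403/29 - 1*0 = 1403/29 + 0 = 1403/29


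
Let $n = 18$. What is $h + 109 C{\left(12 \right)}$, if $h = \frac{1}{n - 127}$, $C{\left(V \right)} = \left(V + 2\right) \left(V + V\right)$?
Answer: $\frac{3992015}{109} \approx 36624.0$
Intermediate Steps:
$C{\left(V \right)} = 2 V \left(2 + V\right)$ ($C{\left(V \right)} = \left(2 + V\right) 2 V = 2 V \left(2 + V\right)$)
$h = - \frac{1}{109}$ ($h = \frac{1}{18 - 127} = \frac{1}{-109} = - \frac{1}{109} \approx -0.0091743$)
$h + 109 C{\left(12 \right)} = - \frac{1}{109} + 109 \cdot 2 \cdot 12 \left(2 + 12\right) = - \frac{1}{109} + 109 \cdot 2 \cdot 12 \cdot 14 = - \frac{1}{109} + 109 \cdot 336 = - \frac{1}{109} + 36624 = \frac{3992015}{109}$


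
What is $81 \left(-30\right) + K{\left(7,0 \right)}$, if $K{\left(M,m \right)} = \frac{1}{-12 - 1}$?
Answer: $- \frac{31591}{13} \approx -2430.1$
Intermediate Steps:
$K{\left(M,m \right)} = - \frac{1}{13}$ ($K{\left(M,m \right)} = \frac{1}{-13} = - \frac{1}{13}$)
$81 \left(-30\right) + K{\left(7,0 \right)} = 81 \left(-30\right) - \frac{1}{13} = -2430 - \frac{1}{13} = - \frac{31591}{13}$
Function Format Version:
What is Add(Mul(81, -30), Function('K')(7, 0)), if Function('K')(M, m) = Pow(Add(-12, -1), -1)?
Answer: Rational(-31591, 13) ≈ -2430.1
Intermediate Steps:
Function('K')(M, m) = Rational(-1, 13) (Function('K')(M, m) = Pow(-13, -1) = Rational(-1, 13))
Add(Mul(81, -30), Function('K')(7, 0)) = Add(Mul(81, -30), Rational(-1, 13)) = Add(-2430, Rational(-1, 13)) = Rational(-31591, 13)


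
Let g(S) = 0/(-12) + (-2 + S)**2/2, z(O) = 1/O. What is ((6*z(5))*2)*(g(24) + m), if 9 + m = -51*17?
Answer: -7608/5 ≈ -1521.6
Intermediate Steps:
g(S) = (-2 + S)**2/2 (g(S) = 0*(-1/12) + (-2 + S)**2*(1/2) = 0 + (-2 + S)**2/2 = (-2 + S)**2/2)
m = -876 (m = -9 - 51*17 = -9 - 867 = -876)
((6*z(5))*2)*(g(24) + m) = ((6/5)*2)*((-2 + 24)**2/2 - 876) = ((6*(1/5))*2)*((1/2)*22**2 - 876) = ((6/5)*2)*((1/2)*484 - 876) = 12*(242 - 876)/5 = (12/5)*(-634) = -7608/5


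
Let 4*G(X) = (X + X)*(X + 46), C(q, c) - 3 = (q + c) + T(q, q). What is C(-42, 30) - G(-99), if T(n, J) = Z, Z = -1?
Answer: -5267/2 ≈ -2633.5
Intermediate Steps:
T(n, J) = -1
C(q, c) = 2 + c + q (C(q, c) = 3 + ((q + c) - 1) = 3 + ((c + q) - 1) = 3 + (-1 + c + q) = 2 + c + q)
G(X) = X*(46 + X)/2 (G(X) = ((X + X)*(X + 46))/4 = ((2*X)*(46 + X))/4 = (2*X*(46 + X))/4 = X*(46 + X)/2)
C(-42, 30) - G(-99) = (2 + 30 - 42) - (-99)*(46 - 99)/2 = -10 - (-99)*(-53)/2 = -10 - 1*5247/2 = -10 - 5247/2 = -5267/2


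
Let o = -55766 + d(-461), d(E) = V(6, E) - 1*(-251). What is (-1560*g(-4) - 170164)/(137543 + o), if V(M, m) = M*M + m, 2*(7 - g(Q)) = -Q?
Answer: -177964/81603 ≈ -2.1809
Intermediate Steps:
g(Q) = 7 + Q/2 (g(Q) = 7 - (-1)*Q/2 = 7 + Q/2)
V(M, m) = m + M² (V(M, m) = M² + m = m + M²)
d(E) = 287 + E (d(E) = (E + 6²) - 1*(-251) = (E + 36) + 251 = (36 + E) + 251 = 287 + E)
o = -55940 (o = -55766 + (287 - 461) = -55766 - 174 = -55940)
(-1560*g(-4) - 170164)/(137543 + o) = (-1560*(7 + (½)*(-4)) - 170164)/(137543 - 55940) = (-1560*(7 - 2) - 170164)/81603 = (-1560*5 - 170164)*(1/81603) = (-7800 - 170164)*(1/81603) = -177964*1/81603 = -177964/81603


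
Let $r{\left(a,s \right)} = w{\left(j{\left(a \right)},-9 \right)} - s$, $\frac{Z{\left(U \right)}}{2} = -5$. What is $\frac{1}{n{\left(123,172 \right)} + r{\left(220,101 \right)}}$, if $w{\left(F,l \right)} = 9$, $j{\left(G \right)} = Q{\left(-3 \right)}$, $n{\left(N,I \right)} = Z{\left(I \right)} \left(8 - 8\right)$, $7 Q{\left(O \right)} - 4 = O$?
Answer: $- \frac{1}{92} \approx -0.01087$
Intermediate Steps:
$Q{\left(O \right)} = \frac{4}{7} + \frac{O}{7}$
$Z{\left(U \right)} = -10$ ($Z{\left(U \right)} = 2 \left(-5\right) = -10$)
$n{\left(N,I \right)} = 0$ ($n{\left(N,I \right)} = - 10 \left(8 - 8\right) = \left(-10\right) 0 = 0$)
$j{\left(G \right)} = \frac{1}{7}$ ($j{\left(G \right)} = \frac{4}{7} + \frac{1}{7} \left(-3\right) = \frac{4}{7} - \frac{3}{7} = \frac{1}{7}$)
$r{\left(a,s \right)} = 9 - s$
$\frac{1}{n{\left(123,172 \right)} + r{\left(220,101 \right)}} = \frac{1}{0 + \left(9 - 101\right)} = \frac{1}{0 - 92} = \frac{1}{-92} = - \frac{1}{92}$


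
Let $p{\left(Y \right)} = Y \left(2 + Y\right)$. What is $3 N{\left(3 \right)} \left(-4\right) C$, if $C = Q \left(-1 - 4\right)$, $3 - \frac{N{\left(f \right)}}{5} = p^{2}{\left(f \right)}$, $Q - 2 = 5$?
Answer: $-466200$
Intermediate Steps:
$Q = 7$ ($Q = 2 + 5 = 7$)
$N{\left(f \right)} = 15 - 5 f^{2} \left(2 + f\right)^{2}$ ($N{\left(f \right)} = 15 - 5 \left(f \left(2 + f\right)\right)^{2} = 15 - 5 f^{2} \left(2 + f\right)^{2}$)
$C = -35$ ($C = 7 \left(-1 - 4\right) = 7 \left(-5\right) = -35$)
$3 N{\left(3 \right)} \left(-4\right) C = 3 \left(15 - 5 \cdot 3^{2} \left(2 + 3\right)^{2}\right) \left(-4\right) \left(-35\right) = 3 \left(15 - 45 \cdot 5^{2}\right) \left(-4\right) \left(-35\right) = 3 \left(15 - 45 \cdot 25\right) \left(-4\right) \left(-35\right) = 3 \left(15 - 1125\right) \left(-4\right) \left(-35\right) = 3 \left(\left(-1110\right) \left(-4\right)\right) \left(-35\right) = 3 \cdot 4440 \left(-35\right) = 13320 \left(-35\right) = -466200$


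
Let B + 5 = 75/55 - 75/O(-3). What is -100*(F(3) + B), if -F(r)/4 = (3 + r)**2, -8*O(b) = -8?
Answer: 244900/11 ≈ 22264.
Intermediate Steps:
O(b) = 1 (O(b) = -1/8*(-8) = 1)
F(r) = -4*(3 + r)**2
B = -865/11 (B = -5 + (75/55 - 75/1) = -5 + (75*(1/55) - 75*1) = -5 + (15/11 - 75) = -5 - 810/11 = -865/11 ≈ -78.636)
-100*(F(3) + B) = -100*(-4*(3 + 3)**2 - 865/11) = -100*(-4*6**2 - 865/11) = -100*(-4*36 - 865/11) = -100*(-144 - 865/11) = -100*(-2449/11) = 244900/11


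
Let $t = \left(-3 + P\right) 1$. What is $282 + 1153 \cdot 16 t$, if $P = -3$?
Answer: $-110406$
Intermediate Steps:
$t = -6$ ($t = \left(-3 - 3\right) 1 = \left(-6\right) 1 = -6$)
$282 + 1153 \cdot 16 t = 282 + 1153 \cdot 16 \left(-6\right) = 282 + 1153 \left(-96\right) = 282 - 110688 = -110406$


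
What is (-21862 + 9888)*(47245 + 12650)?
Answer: -717182730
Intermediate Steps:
(-21862 + 9888)*(47245 + 12650) = -11974*59895 = -717182730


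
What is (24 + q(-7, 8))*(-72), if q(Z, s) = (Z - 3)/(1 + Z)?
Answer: -1848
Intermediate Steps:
q(Z, s) = (-3 + Z)/(1 + Z)
(24 + q(-7, 8))*(-72) = (24 + (-3 - 7)/(1 - 7))*(-72) = (24 - 10/(-6))*(-72) = (24 - ⅙*(-10))*(-72) = (24 + 5/3)*(-72) = (77/3)*(-72) = -1848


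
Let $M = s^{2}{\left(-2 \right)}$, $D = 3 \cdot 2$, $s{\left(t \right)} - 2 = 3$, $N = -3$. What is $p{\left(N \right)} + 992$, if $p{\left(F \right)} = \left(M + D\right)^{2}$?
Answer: $1953$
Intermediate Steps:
$s{\left(t \right)} = 5$ ($s{\left(t \right)} = 2 + 3 = 5$)
$D = 6$
$M = 25$ ($M = 5^{2} = 25$)
$p{\left(F \right)} = 961$ ($p{\left(F \right)} = \left(25 + 6\right)^{2} = 31^{2} = 961$)
$p{\left(N \right)} + 992 = 961 + 992 = 1953$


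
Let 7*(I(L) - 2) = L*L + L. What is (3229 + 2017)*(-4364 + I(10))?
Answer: -159604304/7 ≈ -2.2801e+7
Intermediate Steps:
I(L) = 2 + L/7 + L²/7 (I(L) = 2 + (L*L + L)/7 = 2 + (L² + L)/7 = 2 + (L + L²)/7 = 2 + (L/7 + L²/7) = 2 + L/7 + L²/7)
(3229 + 2017)*(-4364 + I(10)) = (3229 + 2017)*(-4364 + (2 + (⅐)*10 + (⅐)*10²)) = 5246*(-4364 + (2 + 10/7 + (⅐)*100)) = 5246*(-4364 + (2 + 10/7 + 100/7)) = 5246*(-4364 + 124/7) = 5246*(-30424/7) = -159604304/7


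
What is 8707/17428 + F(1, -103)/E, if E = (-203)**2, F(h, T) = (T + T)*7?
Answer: 47667941/102598636 ≈ 0.46461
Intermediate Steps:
F(h, T) = 14*T (F(h, T) = (2*T)*7 = 14*T)
E = 41209
8707/17428 + F(1, -103)/E = 8707/17428 + (14*(-103))/41209 = 8707*(1/17428) - 1442*1/41209 = 8707/17428 - 206/5887 = 47667941/102598636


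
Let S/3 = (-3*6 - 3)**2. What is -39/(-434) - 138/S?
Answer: -395/27342 ≈ -0.014447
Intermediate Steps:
S = 1323 (S = 3*(-3*6 - 3)**2 = 3*(-18 - 3)**2 = 3*(-21)**2 = 3*441 = 1323)
-39/(-434) - 138/S = -39/(-434) - 138/1323 = -39*(-1/434) - 138*1/1323 = 39/434 - 46/441 = -395/27342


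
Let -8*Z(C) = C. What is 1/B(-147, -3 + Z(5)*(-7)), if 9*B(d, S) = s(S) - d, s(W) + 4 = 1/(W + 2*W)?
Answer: 297/4727 ≈ 0.062831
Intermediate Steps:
Z(C) = -C/8
s(W) = -4 + 1/(3*W) (s(W) = -4 + 1/(W + 2*W) = -4 + 1/(3*W))
B(d, S) = -4/9 - d/9 + 1/(27*S) (B(d, S) = ((-4 + 1/(3*S)) - d)/9 = (-4 - d + 1/(3*S))/9 = -4/9 - d/9 + 1/(27*S))
1/B(-147, -3 + Z(5)*(-7)) = 1/(-4/9 - ⅑*(-147) + 1/(27*(-3 - ⅛*5*(-7)))) = 1/(-4/9 + 49/3 + 1/(27*(-3 - 5/8*(-7)))) = 1/(-4/9 + 49/3 + 1/(27*(-3 + 35/8))) = 1/(-4/9 + 49/3 + 1/(27*(11/8))) = 1/(-4/9 + 49/3 + (1/27)*(8/11)) = 1/(-4/9 + 49/3 + 8/297) = 1/(4727/297) = 297/4727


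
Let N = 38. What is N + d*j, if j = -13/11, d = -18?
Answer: 652/11 ≈ 59.273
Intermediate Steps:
j = -13/11 (j = -13*1/11 = -13/11 ≈ -1.1818)
N + d*j = 38 - 18*(-13/11) = 38 + 234/11 = 652/11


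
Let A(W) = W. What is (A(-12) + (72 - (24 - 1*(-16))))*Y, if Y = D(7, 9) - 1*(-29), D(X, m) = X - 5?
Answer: 620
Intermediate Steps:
D(X, m) = -5 + X
Y = 31 (Y = (-5 + 7) - 1*(-29) = 2 + 29 = 31)
(A(-12) + (72 - (24 - 1*(-16))))*Y = (-12 + (72 - (24 - 1*(-16))))*31 = (-12 + (72 - (24 + 16)))*31 = (-12 + (72 - 1*40))*31 = (-12 + (72 - 40))*31 = (-12 + 32)*31 = 20*31 = 620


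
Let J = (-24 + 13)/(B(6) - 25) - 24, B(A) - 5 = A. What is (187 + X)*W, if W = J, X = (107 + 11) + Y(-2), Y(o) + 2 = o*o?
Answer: -99775/14 ≈ -7126.8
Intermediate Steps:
Y(o) = -2 + o² (Y(o) = -2 + o*o = -2 + o²)
B(A) = 5 + A
X = 120 (X = (107 + 11) + (-2 + (-2)²) = 118 + (-2 + 4) = 118 + 2 = 120)
J = -325/14 (J = (-24 + 13)/((5 + 6) - 25) - 24 = -11/(11 - 25) - 24 = -11/(-14) - 24 = -11*(-1/14) - 24 = 11/14 - 24 = -325/14 ≈ -23.214)
W = -325/14 ≈ -23.214
(187 + X)*W = (187 + 120)*(-325/14) = 307*(-325/14) = -99775/14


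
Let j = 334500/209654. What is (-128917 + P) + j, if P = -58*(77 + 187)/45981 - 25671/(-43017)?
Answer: -228459779903084672/1772171822187 ≈ -1.2892e+5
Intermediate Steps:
j = 167250/104827 (j = 334500*(1/209654) = 167250/104827 ≈ 1.5955)
P = 4458991/16905681 (P = -58*264*(1/45981) - 25671*(-1/43017) = -15312*1/45981 + 8557/14339 = -5104/15327 + 8557/14339 = 4458991/16905681 ≈ 0.26376)
(-128917 + P) + j = (-128917 + 4458991/16905681) + 167250/104827 = -2179425218486/16905681 + 167250/104827 = -228459779903084672/1772171822187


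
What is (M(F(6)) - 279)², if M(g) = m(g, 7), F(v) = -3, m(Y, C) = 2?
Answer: 76729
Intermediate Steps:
M(g) = 2
(M(F(6)) - 279)² = (2 - 279)² = (-277)² = 76729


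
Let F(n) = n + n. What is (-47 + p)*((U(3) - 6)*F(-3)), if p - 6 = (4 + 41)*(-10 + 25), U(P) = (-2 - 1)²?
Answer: -11412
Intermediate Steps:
F(n) = 2*n
U(P) = 9 (U(P) = (-3)² = 9)
p = 681 (p = 6 + (4 + 41)*(-10 + 25) = 6 + 45*15 = 6 + 675 = 681)
(-47 + p)*((U(3) - 6)*F(-3)) = (-47 + 681)*((9 - 6)*(2*(-3))) = 634*(3*(-6)) = 634*(-18) = -11412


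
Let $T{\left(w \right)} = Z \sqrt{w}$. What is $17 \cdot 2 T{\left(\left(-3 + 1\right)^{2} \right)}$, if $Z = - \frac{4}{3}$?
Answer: $- \frac{272}{3} \approx -90.667$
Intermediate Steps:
$Z = - \frac{4}{3}$ ($Z = \left(-4\right) \frac{1}{3} = - \frac{4}{3} \approx -1.3333$)
$T{\left(w \right)} = - \frac{4 \sqrt{w}}{3}$
$17 \cdot 2 T{\left(\left(-3 + 1\right)^{2} \right)} = 17 \cdot 2 \left(- \frac{4 \sqrt{\left(-3 + 1\right)^{2}}}{3}\right) = 34 \left(- \frac{4 \sqrt{\left(-2\right)^{2}}}{3}\right) = 34 \left(- \frac{4 \sqrt{4}}{3}\right) = 34 \left(\left(- \frac{4}{3}\right) 2\right) = 34 \left(- \frac{8}{3}\right) = - \frac{272}{3}$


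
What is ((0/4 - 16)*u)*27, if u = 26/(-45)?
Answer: 1248/5 ≈ 249.60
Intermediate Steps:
u = -26/45 (u = 26*(-1/45) = -26/45 ≈ -0.57778)
((0/4 - 16)*u)*27 = ((0/4 - 16)*(-26/45))*27 = ((0*(¼) - 16)*(-26/45))*27 = ((0 - 16)*(-26/45))*27 = -16*(-26/45)*27 = (416/45)*27 = 1248/5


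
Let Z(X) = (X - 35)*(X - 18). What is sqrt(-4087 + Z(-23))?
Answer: I*sqrt(1709) ≈ 41.34*I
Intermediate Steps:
Z(X) = (-35 + X)*(-18 + X)
sqrt(-4087 + Z(-23)) = sqrt(-4087 + (630 + (-23)**2 - 53*(-23))) = sqrt(-4087 + (630 + 529 + 1219)) = sqrt(-4087 + 2378) = sqrt(-1709) = I*sqrt(1709)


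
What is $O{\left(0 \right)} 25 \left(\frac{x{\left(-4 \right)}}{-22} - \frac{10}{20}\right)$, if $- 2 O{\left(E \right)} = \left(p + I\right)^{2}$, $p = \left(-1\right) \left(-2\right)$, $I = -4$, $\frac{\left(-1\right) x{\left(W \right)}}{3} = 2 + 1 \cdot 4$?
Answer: $- \frac{175}{11} \approx -15.909$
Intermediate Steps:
$x{\left(W \right)} = -18$ ($x{\left(W \right)} = - 3 \left(2 + 1 \cdot 4\right) = - 3 \left(2 + 4\right) = \left(-3\right) 6 = -18$)
$p = 2$
$O{\left(E \right)} = -2$ ($O{\left(E \right)} = - \frac{\left(2 - 4\right)^{2}}{2} = - \frac{\left(-2\right)^{2}}{2} = \left(- \frac{1}{2}\right) 4 = -2$)
$O{\left(0 \right)} 25 \left(\frac{x{\left(-4 \right)}}{-22} - \frac{10}{20}\right) = \left(-2\right) 25 \left(- \frac{18}{-22} - \frac{10}{20}\right) = - 50 \left(\left(-18\right) \left(- \frac{1}{22}\right) - \frac{1}{2}\right) = - 50 \left(\frac{9}{11} - \frac{1}{2}\right) = \left(-50\right) \frac{7}{22} = - \frac{175}{11}$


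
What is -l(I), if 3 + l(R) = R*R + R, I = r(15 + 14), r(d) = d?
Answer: -867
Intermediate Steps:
I = 29 (I = 15 + 14 = 29)
l(R) = -3 + R + R² (l(R) = -3 + (R*R + R) = -3 + (R² + R) = -3 + (R + R²) = -3 + R + R²)
-l(I) = -(-3 + 29 + 29²) = -(-3 + 29 + 841) = -1*867 = -867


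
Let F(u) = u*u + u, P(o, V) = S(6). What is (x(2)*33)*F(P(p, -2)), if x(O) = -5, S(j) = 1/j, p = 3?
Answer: -385/12 ≈ -32.083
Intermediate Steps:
P(o, V) = 1/6
F(u) = u + u**2 (F(u) = u**2 + u = u + u**2)
(x(2)*33)*F(P(p, -2)) = (-5*33)*((1 + 1/6)/6) = -55*7/(2*6) = -165*7/36 = -385/12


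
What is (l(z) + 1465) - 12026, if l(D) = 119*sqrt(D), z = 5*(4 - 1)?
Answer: -10561 + 119*sqrt(15) ≈ -10100.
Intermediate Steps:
z = 15 (z = 5*3 = 15)
(l(z) + 1465) - 12026 = (119*sqrt(15) + 1465) - 12026 = (1465 + 119*sqrt(15)) - 12026 = -10561 + 119*sqrt(15)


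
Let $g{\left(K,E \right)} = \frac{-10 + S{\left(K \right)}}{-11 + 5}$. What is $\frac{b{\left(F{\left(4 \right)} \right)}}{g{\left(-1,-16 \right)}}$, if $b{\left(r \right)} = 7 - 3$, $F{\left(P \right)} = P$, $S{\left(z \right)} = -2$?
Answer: $2$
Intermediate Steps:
$b{\left(r \right)} = 4$
$g{\left(K,E \right)} = 2$ ($g{\left(K,E \right)} = \frac{-10 - 2}{-11 + 5} = - \frac{12}{-6} = \left(-12\right) \left(- \frac{1}{6}\right) = 2$)
$\frac{b{\left(F{\left(4 \right)} \right)}}{g{\left(-1,-16 \right)}} = \frac{4}{2} = 4 \cdot \frac{1}{2} = 2$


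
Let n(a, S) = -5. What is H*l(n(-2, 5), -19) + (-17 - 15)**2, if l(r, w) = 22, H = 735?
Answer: 17194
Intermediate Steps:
H*l(n(-2, 5), -19) + (-17 - 15)**2 = 735*22 + (-17 - 15)**2 = 16170 + (-32)**2 = 16170 + 1024 = 17194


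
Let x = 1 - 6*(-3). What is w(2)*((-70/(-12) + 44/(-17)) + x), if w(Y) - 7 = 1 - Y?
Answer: 2269/17 ≈ 133.47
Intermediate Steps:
w(Y) = 8 - Y (w(Y) = 7 + (1 - Y) = 8 - Y)
x = 19 (x = 1 + 18 = 19)
w(2)*((-70/(-12) + 44/(-17)) + x) = (8 - 1*2)*((-70/(-12) + 44/(-17)) + 19) = (8 - 2)*((-70*(-1/12) + 44*(-1/17)) + 19) = 6*((35/6 - 44/17) + 19) = 6*(331/102 + 19) = 6*(2269/102) = 2269/17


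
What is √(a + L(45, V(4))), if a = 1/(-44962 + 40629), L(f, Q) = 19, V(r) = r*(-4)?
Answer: √356718558/4333 ≈ 4.3589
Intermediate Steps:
V(r) = -4*r
a = -1/4333 (a = 1/(-4333) = -1/4333 ≈ -0.00023079)
√(a + L(45, V(4))) = √(-1/4333 + 19) = √(82326/4333) = √356718558/4333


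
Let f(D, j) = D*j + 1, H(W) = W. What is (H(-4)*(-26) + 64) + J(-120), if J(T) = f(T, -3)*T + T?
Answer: -43272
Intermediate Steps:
f(D, j) = 1 + D*j
J(T) = T + T*(1 - 3*T) (J(T) = (1 + T*(-3))*T + T = (1 - 3*T)*T + T = T*(1 - 3*T) + T = T + T*(1 - 3*T))
(H(-4)*(-26) + 64) + J(-120) = (-4*(-26) + 64) - 120*(2 - 3*(-120)) = (104 + 64) - 120*(2 + 360) = 168 - 120*362 = 168 - 43440 = -43272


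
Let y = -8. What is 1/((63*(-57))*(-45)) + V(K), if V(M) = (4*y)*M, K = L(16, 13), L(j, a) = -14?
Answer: 72394561/161595 ≈ 448.00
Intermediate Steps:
K = -14
V(M) = -32*M (V(M) = (4*(-8))*M = -32*M)
1/((63*(-57))*(-45)) + V(K) = 1/((63*(-57))*(-45)) - 32*(-14) = 1/(-3591*(-45)) + 448 = 1/161595 + 448 = 72394561/161595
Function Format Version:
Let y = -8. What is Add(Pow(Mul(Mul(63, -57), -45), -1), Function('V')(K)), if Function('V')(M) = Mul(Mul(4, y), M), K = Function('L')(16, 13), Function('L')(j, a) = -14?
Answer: Rational(72394561, 161595) ≈ 448.00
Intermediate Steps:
K = -14
Function('V')(M) = Mul(-32, M) (Function('V')(M) = Mul(Mul(4, -8), M) = Mul(-32, M))
Add(Pow(Mul(Mul(63, -57), -45), -1), Function('V')(K)) = Add(Pow(Mul(Mul(63, -57), -45), -1), Mul(-32, -14)) = Add(Pow(Mul(-3591, -45), -1), 448) = Add(Pow(161595, -1), 448) = Add(Rational(1, 161595), 448) = Rational(72394561, 161595)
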